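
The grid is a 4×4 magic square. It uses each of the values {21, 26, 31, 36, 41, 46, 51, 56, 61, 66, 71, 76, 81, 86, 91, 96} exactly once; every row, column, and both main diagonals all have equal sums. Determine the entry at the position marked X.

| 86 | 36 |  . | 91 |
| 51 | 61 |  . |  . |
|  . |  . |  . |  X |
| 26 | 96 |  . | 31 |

66

The 16 entries sum to 936, so each line sums to 936/4 = 234.
Row 1 must total 234; the given cells sum to 213, so (1,3) = 21.
Row 4 needs 234; the known cells sum to 153, so (4,3) = 81.
From column 1, 234 − (86 + 51 + 26) gives (3,1) = 71.
Column 2 needs 234; the known cells sum to 193, so (3,2) = 41.
Main diagonal: 86 + 61 + 31 + ? = 234, so (3,3) = 56.
From anti-diagonal, 234 − (91 + 41 + 26) gives (2,3) = 76.
From row 2, 234 − (51 + 61 + 76) gives (2,4) = 46.
Using row 3: 71 + 41 + 56 + ? → (3,4) = 234 − 168 = 66.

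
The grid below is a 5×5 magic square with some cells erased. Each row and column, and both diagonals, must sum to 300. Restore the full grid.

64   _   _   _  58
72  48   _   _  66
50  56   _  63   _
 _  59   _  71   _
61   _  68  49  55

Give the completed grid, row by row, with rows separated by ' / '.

64 70 51 57 58 / 72 48 54 60 66 / 50 56 62 63 69 / 53 59 65 71 52 / 61 67 68 49 55

Row 5 must total 300; the given cells sum to 233, so (5,2) = 67.
Column 1 must total 300; the given cells sum to 247, so (4,1) = 53.
From column 2, 300 − (48 + 56 + 59 + 67) gives (1,2) = 70.
The remaining cell in main diagonal is (3,3) = 300 − 238 = 62.
Anti-diagonal needs 300; the known cells sum to 240, so (2,4) = 60.
Row 2 must total 300; the given cells sum to 246, so (2,3) = 54.
Row 3 must total 300; the given cells sum to 231, so (3,5) = 69.
Column 4: 60 + 63 + 71 + 49 + ? = 300, so (1,4) = 57.
Column 5 must total 300; the given cells sum to 248, so (4,5) = 52.
Row 1 must total 300; the given cells sum to 249, so (1,3) = 51.
Row 4 needs 300; the known cells sum to 235, so (4,3) = 65.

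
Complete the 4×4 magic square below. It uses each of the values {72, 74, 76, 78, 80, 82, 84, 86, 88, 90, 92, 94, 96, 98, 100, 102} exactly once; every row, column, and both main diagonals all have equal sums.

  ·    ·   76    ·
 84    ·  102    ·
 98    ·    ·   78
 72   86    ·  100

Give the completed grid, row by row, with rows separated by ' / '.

94 96 76 82 / 84 74 102 88 / 98 92 80 78 / 72 86 90 100

The 16 entries sum to 1392, so each line sums to 1392/4 = 348.
Row 4 needs 348; the known cells sum to 258, so (4,3) = 90.
Column 1 must total 348; the given cells sum to 254, so (1,1) = 94.
The remaining cell in column 3 is (3,3) = 348 − 268 = 80.
Main diagonal needs 348; the known cells sum to 274, so (2,2) = 74.
The remaining cell in row 2 is (2,4) = 348 − 260 = 88.
The remaining cell in row 3 is (3,2) = 348 − 256 = 92.
Using column 2: 74 + 92 + 86 + ? → (1,2) = 348 − 252 = 96.
Column 4 needs 348; the known cells sum to 266, so (1,4) = 82.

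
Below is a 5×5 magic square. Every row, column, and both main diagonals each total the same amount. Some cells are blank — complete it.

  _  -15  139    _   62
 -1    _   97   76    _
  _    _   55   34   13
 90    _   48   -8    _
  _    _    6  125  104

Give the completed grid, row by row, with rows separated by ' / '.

Column 3 is already complete: 139 + 97 + 55 + 48 + 6 = 345, so that is the magic constant.
The remaining cell in column 4 is (1,4) = 345 − 227 = 118.
Using row 1: -15 + 139 + 118 + 62 + ? → (1,1) = 345 − 304 = 41.
Using main diagonal: 41 + 55 + (-8) + 104 + ? → (2,2) = 345 − 192 = 153.
Row 2 needs 345; the known cells sum to 325, so (2,5) = 20.
From column 5, 345 − (62 + 20 + 13 + 104) gives (4,5) = 146.
Row 4 needs 345; the known cells sum to 276, so (4,2) = 69.
Anti-diagonal must total 345; the given cells sum to 262, so (5,1) = 83.
From row 5, 345 − (83 + 6 + 125 + 104) gives (5,2) = 27.
Column 1 must total 345; the given cells sum to 213, so (3,1) = 132.
The remaining cell in column 2 is (3,2) = 345 − 234 = 111.

41 -15 139 118 62 / -1 153 97 76 20 / 132 111 55 34 13 / 90 69 48 -8 146 / 83 27 6 125 104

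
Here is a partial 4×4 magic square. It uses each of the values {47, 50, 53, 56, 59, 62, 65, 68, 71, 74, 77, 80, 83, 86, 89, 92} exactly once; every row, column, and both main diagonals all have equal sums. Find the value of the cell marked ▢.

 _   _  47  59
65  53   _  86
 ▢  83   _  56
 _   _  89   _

71

The 16 entries sum to 1112, so each line sums to 1112/4 = 278.
Row 2 needs 278; the known cells sum to 204, so (2,3) = 74.
Using column 3: 47 + 74 + 89 + ? → (3,3) = 278 − 210 = 68.
The remaining cell in column 4 is (4,4) = 278 − 201 = 77.
Main diagonal must total 278; the given cells sum to 198, so (1,1) = 80.
The remaining cell in anti-diagonal is (4,1) = 278 − 216 = 62.
From row 1, 278 − (80 + 47 + 59) gives (1,2) = 92.
The remaining cell in row 3 is (3,1) = 278 − 207 = 71.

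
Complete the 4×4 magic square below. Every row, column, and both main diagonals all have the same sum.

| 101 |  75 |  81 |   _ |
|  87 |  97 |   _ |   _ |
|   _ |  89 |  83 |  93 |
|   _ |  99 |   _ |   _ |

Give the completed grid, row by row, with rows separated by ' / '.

Column 2 is already complete: 75 + 97 + 89 + 99 = 360, so that is the magic constant.
Using row 1: 101 + 75 + 81 + ? → (1,4) = 360 − 257 = 103.
Using row 3: 89 + 83 + 93 + ? → (3,1) = 360 − 265 = 95.
Column 1 must total 360; the given cells sum to 283, so (4,1) = 77.
From main diagonal, 360 − (101 + 97 + 83) gives (4,4) = 79.
Anti-diagonal: 103 + 89 + 77 + ? = 360, so (2,3) = 91.
The remaining cell in row 2 is (2,4) = 360 − 275 = 85.
Using row 4: 77 + 99 + 79 + ? → (4,3) = 360 − 255 = 105.

101 75 81 103 / 87 97 91 85 / 95 89 83 93 / 77 99 105 79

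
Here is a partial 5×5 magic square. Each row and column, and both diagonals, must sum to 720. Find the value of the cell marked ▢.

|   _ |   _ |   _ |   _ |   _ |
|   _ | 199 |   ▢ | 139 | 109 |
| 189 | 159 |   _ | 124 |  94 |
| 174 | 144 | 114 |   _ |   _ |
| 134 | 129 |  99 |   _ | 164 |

Using row 3: 189 + 159 + 124 + 94 + ? → (3,3) = 720 − 566 = 154.
The remaining cell in row 5 is (5,4) = 720 − 526 = 194.
Column 2 needs 720; the known cells sum to 631, so (1,2) = 89.
Anti-diagonal must total 720; the given cells sum to 571, so (1,5) = 149.
Using column 5: 149 + 109 + 94 + 164 + ? → (4,5) = 720 − 516 = 204.
Using row 4: 174 + 144 + 114 + 204 + ? → (4,4) = 720 − 636 = 84.
From column 4, 720 − (139 + 124 + 84 + 194) gives (1,4) = 179.
The remaining cell in main diagonal is (1,1) = 720 − 601 = 119.
Row 1 needs 720; the known cells sum to 536, so (1,3) = 184.
Using column 1: 119 + 189 + 174 + 134 + ? → (2,1) = 720 − 616 = 104.
Column 3 must total 720; the given cells sum to 551, so (2,3) = 169.

169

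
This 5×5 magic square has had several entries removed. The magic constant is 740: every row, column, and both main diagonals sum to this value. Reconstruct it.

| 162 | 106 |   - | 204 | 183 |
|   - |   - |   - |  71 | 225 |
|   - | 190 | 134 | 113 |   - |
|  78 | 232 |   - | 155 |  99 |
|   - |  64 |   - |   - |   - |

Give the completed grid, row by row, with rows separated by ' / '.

162 106 85 204 183 / 169 148 127 71 225 / 211 190 134 113 92 / 78 232 176 155 99 / 120 64 218 197 141

Row 1 needs 740; the known cells sum to 655, so (1,3) = 85.
Row 4 must total 740; the given cells sum to 564, so (4,3) = 176.
Using column 2: 106 + 190 + 232 + 64 + ? → (2,2) = 740 − 592 = 148.
Using column 4: 204 + 71 + 113 + 155 + ? → (5,4) = 740 − 543 = 197.
Main diagonal: 162 + 148 + 134 + 155 + ? = 740, so (5,5) = 141.
The remaining cell in anti-diagonal is (5,1) = 740 − 620 = 120.
Row 5 must total 740; the given cells sum to 522, so (5,3) = 218.
From column 3, 740 − (85 + 134 + 176 + 218) gives (2,3) = 127.
Column 5: 183 + 225 + 99 + 141 + ? = 740, so (3,5) = 92.
Row 2 must total 740; the given cells sum to 571, so (2,1) = 169.
Using row 3: 190 + 134 + 113 + 92 + ? → (3,1) = 740 − 529 = 211.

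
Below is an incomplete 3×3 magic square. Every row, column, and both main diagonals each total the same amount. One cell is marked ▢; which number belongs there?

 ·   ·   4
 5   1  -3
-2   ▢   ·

3

Row 2 is complete and sums to 3; that is the magic constant.
The remaining cell in column 1 is (1,1) = 3 − 3 = 0.
From column 3, 3 − (4 + (-3)) gives (3,3) = 2.
Row 1 must total 3; the given cells sum to 4, so (1,2) = -1.
Row 3 needs 3; the known cells sum to 0, so (3,2) = 3.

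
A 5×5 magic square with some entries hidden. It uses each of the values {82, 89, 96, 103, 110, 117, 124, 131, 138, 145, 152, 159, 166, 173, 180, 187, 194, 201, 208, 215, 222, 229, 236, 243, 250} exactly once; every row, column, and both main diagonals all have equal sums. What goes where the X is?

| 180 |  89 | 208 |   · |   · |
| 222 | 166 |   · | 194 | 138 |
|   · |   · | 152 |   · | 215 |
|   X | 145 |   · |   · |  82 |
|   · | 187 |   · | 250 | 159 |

The 25 entries sum to 4150, so each line sums to 4150/5 = 830.
Row 2 needs 830; the known cells sum to 720, so (2,3) = 110.
The remaining cell in column 2 is (3,2) = 830 − 587 = 243.
From column 5, 830 − (138 + 215 + 82 + 159) gives (1,5) = 236.
The remaining cell in main diagonal is (4,4) = 830 − 657 = 173.
The remaining cell in anti-diagonal is (5,1) = 830 − 727 = 103.
Row 1 must total 830; the given cells sum to 713, so (1,4) = 117.
Row 5 needs 830; the known cells sum to 699, so (5,3) = 131.
Using column 3: 208 + 110 + 152 + 131 + ? → (4,3) = 830 − 601 = 229.
The remaining cell in column 4 is (3,4) = 830 − 734 = 96.
Row 3 must total 830; the given cells sum to 706, so (3,1) = 124.
From row 4, 830 − (145 + 229 + 173 + 82) gives (4,1) = 201.

201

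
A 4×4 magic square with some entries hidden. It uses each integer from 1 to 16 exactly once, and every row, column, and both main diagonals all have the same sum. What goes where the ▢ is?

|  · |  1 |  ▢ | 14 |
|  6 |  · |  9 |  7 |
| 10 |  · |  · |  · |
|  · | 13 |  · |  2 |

4

The entries are 1 through 16, which sum to 136, so each line sums to 136/4 = 34.
The remaining cell in row 2 is (2,2) = 34 − 22 = 12.
From column 2, 34 − (1 + 12 + 13) gives (3,2) = 8.
Column 4 needs 34; the known cells sum to 23, so (3,4) = 11.
The remaining cell in anti-diagonal is (4,1) = 34 − 31 = 3.
The remaining cell in row 3 is (3,3) = 34 − 29 = 5.
Row 4 needs 34; the known cells sum to 18, so (4,3) = 16.
Column 1: 6 + 10 + 3 + ? = 34, so (1,1) = 15.
Column 3: 9 + 5 + 16 + ? = 34, so (1,3) = 4.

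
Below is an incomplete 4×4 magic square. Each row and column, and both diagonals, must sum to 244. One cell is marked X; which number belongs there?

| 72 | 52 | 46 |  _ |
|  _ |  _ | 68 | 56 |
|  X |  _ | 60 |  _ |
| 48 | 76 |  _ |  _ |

66

The remaining cell in row 1 is (1,4) = 244 − 170 = 74.
Column 3 must total 244; the given cells sum to 174, so (4,3) = 70.
From anti-diagonal, 244 − (74 + 68 + 48) gives (3,2) = 54.
Row 4 needs 244; the known cells sum to 194, so (4,4) = 50.
The remaining cell in column 2 is (2,2) = 244 − 182 = 62.
Column 4 must total 244; the given cells sum to 180, so (3,4) = 64.
From row 2, 244 − (62 + 68 + 56) gives (2,1) = 58.
The remaining cell in row 3 is (3,1) = 244 − 178 = 66.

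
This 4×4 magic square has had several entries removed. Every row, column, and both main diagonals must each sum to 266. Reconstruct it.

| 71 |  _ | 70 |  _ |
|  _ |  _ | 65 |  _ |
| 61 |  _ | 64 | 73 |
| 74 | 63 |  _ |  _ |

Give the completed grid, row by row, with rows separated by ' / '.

71 66 70 59 / 60 69 65 72 / 61 68 64 73 / 74 63 67 62

Using row 3: 61 + 64 + 73 + ? → (3,2) = 266 − 198 = 68.
Column 1 must total 266; the given cells sum to 206, so (2,1) = 60.
Column 3 needs 266; the known cells sum to 199, so (4,3) = 67.
From anti-diagonal, 266 − (65 + 68 + 74) gives (1,4) = 59.
Row 1 must total 266; the given cells sum to 200, so (1,2) = 66.
From row 4, 266 − (74 + 63 + 67) gives (4,4) = 62.
Using column 2: 66 + 68 + 63 + ? → (2,2) = 266 − 197 = 69.
Column 4 needs 266; the known cells sum to 194, so (2,4) = 72.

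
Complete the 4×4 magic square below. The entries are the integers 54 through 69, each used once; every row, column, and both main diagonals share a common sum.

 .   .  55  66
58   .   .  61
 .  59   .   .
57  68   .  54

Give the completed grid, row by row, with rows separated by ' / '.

The entries are 54 through 69, which sum to 984, so each line sums to 984/4 = 246.
Row 4 must total 246; the given cells sum to 179, so (4,3) = 67.
Using column 4: 66 + 61 + 54 + ? → (3,4) = 246 − 181 = 65.
From anti-diagonal, 246 − (66 + 59 + 57) gives (2,3) = 64.
Using row 2: 58 + 64 + 61 + ? → (2,2) = 246 − 183 = 63.
Column 2 needs 246; the known cells sum to 190, so (1,2) = 56.
Column 3: 55 + 64 + 67 + ? = 246, so (3,3) = 60.
The remaining cell in main diagonal is (1,1) = 246 − 177 = 69.
Row 3 needs 246; the known cells sum to 184, so (3,1) = 62.

69 56 55 66 / 58 63 64 61 / 62 59 60 65 / 57 68 67 54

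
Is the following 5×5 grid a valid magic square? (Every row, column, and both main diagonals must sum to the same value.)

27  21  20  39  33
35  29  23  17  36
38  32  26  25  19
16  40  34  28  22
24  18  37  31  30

Yes

Row 1: 27 + 21 + 20 + 39 + 33 = 140.
Row 2: 35 + 29 + 23 + 17 + 36 = 140.
Row 3: 38 + 32 + 26 + 25 + 19 = 140.
Row 4: 16 + 40 + 34 + 28 + 22 = 140.
Row 5: 24 + 18 + 37 + 31 + 30 = 140.
Column 1: 27 + 35 + 38 + 16 + 24 = 140.
Column 2: 21 + 29 + 32 + 40 + 18 = 140.
Column 3: 20 + 23 + 26 + 34 + 37 = 140.
Column 4: 39 + 17 + 25 + 28 + 31 = 140.
Column 5: 33 + 36 + 19 + 22 + 30 = 140.
Main diagonal: 27 + 29 + 26 + 28 + 30 = 140.
Anti-diagonal: 33 + 17 + 26 + 40 + 24 = 140.
All lines sum to 140.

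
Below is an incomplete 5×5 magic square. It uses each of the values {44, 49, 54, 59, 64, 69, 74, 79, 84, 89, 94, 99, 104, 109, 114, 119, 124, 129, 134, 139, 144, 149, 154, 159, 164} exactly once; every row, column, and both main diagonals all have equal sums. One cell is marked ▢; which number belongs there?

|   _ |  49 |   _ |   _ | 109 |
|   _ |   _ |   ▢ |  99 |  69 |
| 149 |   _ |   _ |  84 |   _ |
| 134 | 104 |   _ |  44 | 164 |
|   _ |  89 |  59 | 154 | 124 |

The 25 entries sum to 2600, so each line sums to 2600/5 = 520.
From row 4, 520 − (134 + 104 + 44 + 164) gives (4,3) = 74.
From row 5, 520 − (89 + 59 + 154 + 124) gives (5,1) = 94.
The remaining cell in column 4 is (1,4) = 520 − 381 = 139.
Column 5 must total 520; the given cells sum to 466, so (3,5) = 54.
The remaining cell in anti-diagonal is (3,3) = 520 − 406 = 114.
From row 3, 520 − (149 + 114 + 84 + 54) gives (3,2) = 119.
Column 2: 49 + 119 + 104 + 89 + ? = 520, so (2,2) = 159.
The remaining cell in main diagonal is (1,1) = 520 − 441 = 79.
Using row 1: 79 + 49 + 139 + 109 + ? → (1,3) = 520 − 376 = 144.
Column 1: 79 + 149 + 134 + 94 + ? = 520, so (2,1) = 64.
From column 3, 520 − (144 + 114 + 74 + 59) gives (2,3) = 129.

129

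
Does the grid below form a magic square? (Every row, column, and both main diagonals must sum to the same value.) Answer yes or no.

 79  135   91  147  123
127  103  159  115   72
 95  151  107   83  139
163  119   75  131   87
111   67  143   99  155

No — column 3 sums to 575 but row 2 sums to 576.

Row 1: 79 + 135 + 91 + 147 + 123 = 575.
Row 2: 127 + 103 + 159 + 115 + 72 = 576.
Row 3: 95 + 151 + 107 + 83 + 139 = 575.
Row 4: 163 + 119 + 75 + 131 + 87 = 575.
Row 5: 111 + 67 + 143 + 99 + 155 = 575.
Column 1: 79 + 127 + 95 + 163 + 111 = 575.
Column 2: 135 + 103 + 151 + 119 + 67 = 575.
Column 3: 91 + 159 + 107 + 75 + 143 = 575.
Column 4: 147 + 115 + 83 + 131 + 99 = 575.
Column 5: 123 + 72 + 139 + 87 + 155 = 576.
Main diagonal: 79 + 103 + 107 + 131 + 155 = 575.
Anti-diagonal: 123 + 115 + 107 + 119 + 111 = 575.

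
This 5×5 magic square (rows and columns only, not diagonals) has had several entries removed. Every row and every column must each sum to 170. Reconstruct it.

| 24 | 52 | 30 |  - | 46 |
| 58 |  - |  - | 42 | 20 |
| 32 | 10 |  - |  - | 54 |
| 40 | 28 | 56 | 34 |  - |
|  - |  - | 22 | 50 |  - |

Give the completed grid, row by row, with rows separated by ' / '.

24 52 30 18 46 / 58 36 14 42 20 / 32 10 48 26 54 / 40 28 56 34 12 / 16 44 22 50 38

Row 1 needs 170; the known cells sum to 152, so (1,4) = 18.
Using row 4: 40 + 28 + 56 + 34 + ? → (4,5) = 170 − 158 = 12.
Column 1 must total 170; the given cells sum to 154, so (5,1) = 16.
Column 4 must total 170; the given cells sum to 144, so (3,4) = 26.
Column 5 needs 170; the known cells sum to 132, so (5,5) = 38.
Row 3 must total 170; the given cells sum to 122, so (3,3) = 48.
The remaining cell in row 5 is (5,2) = 170 − 126 = 44.
Using column 2: 52 + 10 + 28 + 44 + ? → (2,2) = 170 − 134 = 36.
Column 3 needs 170; the known cells sum to 156, so (2,3) = 14.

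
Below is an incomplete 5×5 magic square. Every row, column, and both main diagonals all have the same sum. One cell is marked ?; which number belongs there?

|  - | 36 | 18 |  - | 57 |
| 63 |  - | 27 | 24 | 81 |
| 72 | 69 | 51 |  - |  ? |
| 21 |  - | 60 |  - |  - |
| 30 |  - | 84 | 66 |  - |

Column 3 is complete and sums to 240; that is the magic constant.
Row 2 must total 240; the given cells sum to 195, so (2,2) = 45.
Column 1 needs 240; the known cells sum to 186, so (1,1) = 54.
Using anti-diagonal: 57 + 24 + 51 + 30 + ? → (4,2) = 240 − 162 = 78.
The remaining cell in row 1 is (1,4) = 240 − 165 = 75.
The remaining cell in column 2 is (5,2) = 240 − 228 = 12.
Row 5: 30 + 12 + 84 + 66 + ? = 240, so (5,5) = 48.
Main diagonal needs 240; the known cells sum to 198, so (4,4) = 42.
The remaining cell in row 4 is (4,5) = 240 − 201 = 39.
The remaining cell in column 4 is (3,4) = 240 − 207 = 33.
The remaining cell in column 5 is (3,5) = 240 − 225 = 15.

15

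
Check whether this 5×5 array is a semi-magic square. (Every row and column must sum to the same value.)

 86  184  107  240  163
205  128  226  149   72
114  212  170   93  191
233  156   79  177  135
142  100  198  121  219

Yes

Row 1: 86 + 184 + 107 + 240 + 163 = 780.
Row 2: 205 + 128 + 226 + 149 + 72 = 780.
Row 3: 114 + 212 + 170 + 93 + 191 = 780.
Row 4: 233 + 156 + 79 + 177 + 135 = 780.
Row 5: 142 + 100 + 198 + 121 + 219 = 780.
Column 1: 86 + 205 + 114 + 233 + 142 = 780.
Column 2: 184 + 128 + 212 + 156 + 100 = 780.
Column 3: 107 + 226 + 170 + 79 + 198 = 780.
Column 4: 240 + 149 + 93 + 177 + 121 = 780.
Column 5: 163 + 72 + 191 + 135 + 219 = 780.
All lines sum to 780.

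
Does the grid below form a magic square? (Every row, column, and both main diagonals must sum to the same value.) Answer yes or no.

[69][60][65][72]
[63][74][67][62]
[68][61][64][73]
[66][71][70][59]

Row 1: 69 + 60 + 65 + 72 = 266.
Row 2: 63 + 74 + 67 + 62 = 266.
Row 3: 68 + 61 + 64 + 73 = 266.
Row 4: 66 + 71 + 70 + 59 = 266.
Column 1: 69 + 63 + 68 + 66 = 266.
Column 2: 60 + 74 + 61 + 71 = 266.
Column 3: 65 + 67 + 64 + 70 = 266.
Column 4: 72 + 62 + 73 + 59 = 266.
Main diagonal: 69 + 74 + 64 + 59 = 266.
Anti-diagonal: 72 + 67 + 61 + 66 = 266.
All lines sum to 266.

Yes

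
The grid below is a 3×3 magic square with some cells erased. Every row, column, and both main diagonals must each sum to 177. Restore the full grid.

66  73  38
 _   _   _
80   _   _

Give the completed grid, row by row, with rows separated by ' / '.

66 73 38 / 31 59 87 / 80 45 52

The remaining cell in column 1 is (2,1) = 177 − 146 = 31.
The remaining cell in anti-diagonal is (2,2) = 177 − 118 = 59.
Using row 2: 31 + 59 + ? → (2,3) = 177 − 90 = 87.
Column 2 must total 177; the given cells sum to 132, so (3,2) = 45.
Column 3: 38 + 87 + ? = 177, so (3,3) = 52.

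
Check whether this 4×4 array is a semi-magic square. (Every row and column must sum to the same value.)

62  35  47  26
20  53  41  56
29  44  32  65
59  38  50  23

Yes

Row 1: 62 + 35 + 47 + 26 = 170.
Row 2: 20 + 53 + 41 + 56 = 170.
Row 3: 29 + 44 + 32 + 65 = 170.
Row 4: 59 + 38 + 50 + 23 = 170.
Column 1: 62 + 20 + 29 + 59 = 170.
Column 2: 35 + 53 + 44 + 38 = 170.
Column 3: 47 + 41 + 32 + 50 = 170.
Column 4: 26 + 56 + 65 + 23 = 170.
All lines sum to 170.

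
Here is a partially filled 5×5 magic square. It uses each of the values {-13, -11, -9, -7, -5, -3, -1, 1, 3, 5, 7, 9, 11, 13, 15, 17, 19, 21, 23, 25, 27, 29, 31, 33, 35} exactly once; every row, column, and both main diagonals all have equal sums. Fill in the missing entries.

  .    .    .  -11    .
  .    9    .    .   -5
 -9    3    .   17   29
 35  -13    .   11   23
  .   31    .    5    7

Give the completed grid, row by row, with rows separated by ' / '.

13 25 27 -11 1 / -3 9 21 33 -5 / -9 3 15 17 29 / 35 -13 -1 11 23 / 19 31 -7 5 7

The 25 entries sum to 275, so each line sums to 275/5 = 55.
Using row 3: -9 + 3 + 17 + 29 + ? → (3,3) = 55 − 40 = 15.
Using row 4: 35 + (-13) + 11 + 23 + ? → (4,3) = 55 − 56 = -1.
From column 2, 55 − (9 + 3 + (-13) + 31) gives (1,2) = 25.
Column 4 needs 55; the known cells sum to 22, so (2,4) = 33.
Using column 5: -5 + 29 + 23 + 7 + ? → (1,5) = 55 − 54 = 1.
From main diagonal, 55 − (9 + 15 + 11 + 7) gives (1,1) = 13.
From anti-diagonal, 55 − (1 + 33 + 15 + (-13)) gives (5,1) = 19.
Row 1: 13 + 25 + (-11) + 1 + ? = 55, so (1,3) = 27.
Row 5 needs 55; the known cells sum to 62, so (5,3) = -7.
Column 1: 13 + (-9) + 35 + 19 + ? = 55, so (2,1) = -3.
From column 3, 55 − (27 + 15 + (-1) + (-7)) gives (2,3) = 21.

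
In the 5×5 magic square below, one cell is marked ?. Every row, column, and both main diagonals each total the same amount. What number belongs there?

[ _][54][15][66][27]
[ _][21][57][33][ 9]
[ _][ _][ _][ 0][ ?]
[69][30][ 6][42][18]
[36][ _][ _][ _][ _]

51

Row 4 is complete and sums to 165; that is the magic constant.
Row 1: 54 + 15 + 66 + 27 + ? = 165, so (1,1) = 3.
From row 2, 165 − (21 + 57 + 33 + 9) gives (2,1) = 45.
Column 1 needs 165; the known cells sum to 153, so (3,1) = 12.
Using column 4: 66 + 33 + 0 + 42 + ? → (5,4) = 165 − 141 = 24.
Anti-diagonal needs 165; the known cells sum to 126, so (3,3) = 39.
The remaining cell in column 3 is (5,3) = 165 − 117 = 48.
Main diagonal must total 165; the given cells sum to 105, so (5,5) = 60.
Row 5 needs 165; the known cells sum to 168, so (5,2) = -3.
Column 2 needs 165; the known cells sum to 102, so (3,2) = 63.
Column 5 needs 165; the known cells sum to 114, so (3,5) = 51.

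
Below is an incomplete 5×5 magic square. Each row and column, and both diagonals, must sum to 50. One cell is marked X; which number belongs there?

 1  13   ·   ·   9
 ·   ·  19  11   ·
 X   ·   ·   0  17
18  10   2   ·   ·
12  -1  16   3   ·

4

Row 5: 12 + (-1) + 16 + 3 + ? = 50, so (5,5) = 20.
Anti-diagonal needs 50; the known cells sum to 42, so (3,3) = 8.
Column 3 must total 50; the given cells sum to 45, so (1,3) = 5.
The remaining cell in row 1 is (1,4) = 50 − 28 = 22.
The remaining cell in column 4 is (4,4) = 50 − 36 = 14.
Main diagonal: 1 + 8 + 14 + 20 + ? = 50, so (2,2) = 7.
Row 4 needs 50; the known cells sum to 44, so (4,5) = 6.
Column 2: 13 + 7 + 10 + (-1) + ? = 50, so (3,2) = 21.
From column 5, 50 − (9 + 17 + 6 + 20) gives (2,5) = -2.
Using row 2: 7 + 19 + 11 + (-2) + ? → (2,1) = 50 − 35 = 15.
Row 3 needs 50; the known cells sum to 46, so (3,1) = 4.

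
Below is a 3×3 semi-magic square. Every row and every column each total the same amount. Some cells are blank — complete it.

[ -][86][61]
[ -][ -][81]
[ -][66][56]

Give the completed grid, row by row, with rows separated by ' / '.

Column 3 is already complete: 61 + 81 + 56 = 198, so that is the magic constant.
Row 1 must total 198; the given cells sum to 147, so (1,1) = 51.
From row 3, 198 − (66 + 56) gives (3,1) = 76.
From column 1, 198 − (51 + 76) gives (2,1) = 71.
Column 2: 86 + 66 + ? = 198, so (2,2) = 46.

51 86 61 / 71 46 81 / 76 66 56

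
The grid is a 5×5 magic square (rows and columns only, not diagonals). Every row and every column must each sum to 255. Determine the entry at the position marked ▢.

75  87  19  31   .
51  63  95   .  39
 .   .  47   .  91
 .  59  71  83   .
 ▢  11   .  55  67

Using row 1: 75 + 87 + 19 + 31 + ? → (1,5) = 255 − 212 = 43.
Row 2 must total 255; the given cells sum to 248, so (2,4) = 7.
Column 2 must total 255; the given cells sum to 220, so (3,2) = 35.
Column 3: 19 + 95 + 47 + 71 + ? = 255, so (5,3) = 23.
The remaining cell in column 4 is (3,4) = 255 − 176 = 79.
Column 5 needs 255; the known cells sum to 240, so (4,5) = 15.
Row 3 needs 255; the known cells sum to 252, so (3,1) = 3.
From row 4, 255 − (59 + 71 + 83 + 15) gives (4,1) = 27.
Row 5 needs 255; the known cells sum to 156, so (5,1) = 99.

99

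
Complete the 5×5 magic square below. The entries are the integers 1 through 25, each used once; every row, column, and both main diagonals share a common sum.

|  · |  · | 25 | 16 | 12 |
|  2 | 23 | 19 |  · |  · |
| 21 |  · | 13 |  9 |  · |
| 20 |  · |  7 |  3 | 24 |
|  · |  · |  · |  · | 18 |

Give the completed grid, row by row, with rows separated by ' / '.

The entries are 1 through 25, which sum to 325, so each line sums to 325/5 = 65.
The remaining cell in row 4 is (4,2) = 65 − 54 = 11.
Column 3 needs 65; the known cells sum to 64, so (5,3) = 1.
Main diagonal: 23 + 13 + 3 + 18 + ? = 65, so (1,1) = 8.
Using row 1: 8 + 25 + 16 + 12 + ? → (1,2) = 65 − 61 = 4.
The remaining cell in column 1 is (5,1) = 65 − 51 = 14.
The remaining cell in anti-diagonal is (2,4) = 65 − 50 = 15.
From row 2, 65 − (2 + 23 + 19 + 15) gives (2,5) = 6.
The remaining cell in column 4 is (5,4) = 65 − 43 = 22.
Using column 5: 12 + 6 + 24 + 18 + ? → (3,5) = 65 − 60 = 5.
Row 3 needs 65; the known cells sum to 48, so (3,2) = 17.
Using row 5: 14 + 1 + 22 + 18 + ? → (5,2) = 65 − 55 = 10.

8 4 25 16 12 / 2 23 19 15 6 / 21 17 13 9 5 / 20 11 7 3 24 / 14 10 1 22 18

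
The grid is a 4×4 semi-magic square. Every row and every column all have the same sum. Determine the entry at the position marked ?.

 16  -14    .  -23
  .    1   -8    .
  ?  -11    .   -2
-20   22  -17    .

Column 2 is complete and sums to -2; that is the magic constant.
Row 1: 16 + (-14) + (-23) + ? = -2, so (1,3) = 19.
Row 4 must total -2; the given cells sum to -15, so (4,4) = 13.
The remaining cell in column 3 is (3,3) = -2 − (-6) = 4.
The remaining cell in column 4 is (2,4) = -2 − (-12) = 10.
The remaining cell in row 2 is (2,1) = -2 − 3 = -5.
Row 3 needs -2; the known cells sum to -9, so (3,1) = 7.

7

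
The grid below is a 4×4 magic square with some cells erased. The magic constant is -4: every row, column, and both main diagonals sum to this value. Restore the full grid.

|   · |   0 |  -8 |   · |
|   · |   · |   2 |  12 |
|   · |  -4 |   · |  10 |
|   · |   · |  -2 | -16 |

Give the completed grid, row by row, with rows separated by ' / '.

14 0 -8 -10 / -12 -6 2 12 / -14 -4 4 10 / 8 6 -2 -16

Column 3 needs -4; the known cells sum to -8, so (3,3) = 4.
The remaining cell in column 4 is (1,4) = -4 − 6 = -10.
Anti-diagonal needs -4; the known cells sum to -12, so (4,1) = 8.
Row 1 needs -4; the known cells sum to -18, so (1,1) = 14.
Row 3 needs -4; the known cells sum to 10, so (3,1) = -14.
Row 4 must total -4; the given cells sum to -10, so (4,2) = 6.
Column 1: 14 + (-14) + 8 + ? = -4, so (2,1) = -12.
Column 2: 0 + (-4) + 6 + ? = -4, so (2,2) = -6.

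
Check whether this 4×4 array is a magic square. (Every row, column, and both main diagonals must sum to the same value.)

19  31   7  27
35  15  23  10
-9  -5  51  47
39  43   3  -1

Row 1: 19 + 31 + 7 + 27 = 84.
Row 2: 35 + 15 + 23 + 10 = 83.
Row 3: -9 + (-5) + 51 + 47 = 84.
Row 4: 39 + 43 + 3 + (-1) = 84.
Column 1: 19 + 35 + (-9) + 39 = 84.
Column 2: 31 + 15 + (-5) + 43 = 84.
Column 3: 7 + 23 + 51 + 3 = 84.
Column 4: 27 + 10 + 47 + (-1) = 83.
Main diagonal: 19 + 15 + 51 + (-1) = 84.
Anti-diagonal: 27 + 23 + (-5) + 39 = 84.

No — row 3 sums to 84 but row 2 sums to 83.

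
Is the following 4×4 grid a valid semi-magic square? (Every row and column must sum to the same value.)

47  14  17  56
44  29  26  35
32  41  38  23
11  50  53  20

Yes

Row 1: 47 + 14 + 17 + 56 = 134.
Row 2: 44 + 29 + 26 + 35 = 134.
Row 3: 32 + 41 + 38 + 23 = 134.
Row 4: 11 + 50 + 53 + 20 = 134.
Column 1: 47 + 44 + 32 + 11 = 134.
Column 2: 14 + 29 + 41 + 50 = 134.
Column 3: 17 + 26 + 38 + 53 = 134.
Column 4: 56 + 35 + 23 + 20 = 134.
All lines sum to 134.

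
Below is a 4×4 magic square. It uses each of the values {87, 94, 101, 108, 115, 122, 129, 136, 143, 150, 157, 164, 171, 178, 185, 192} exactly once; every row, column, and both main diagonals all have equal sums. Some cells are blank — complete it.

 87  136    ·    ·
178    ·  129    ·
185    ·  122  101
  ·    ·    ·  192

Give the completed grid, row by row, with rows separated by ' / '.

The 16 entries sum to 2232, so each line sums to 2232/4 = 558.
Using row 3: 185 + 122 + 101 + ? → (3,2) = 558 − 408 = 150.
Column 1 must total 558; the given cells sum to 450, so (4,1) = 108.
Main diagonal must total 558; the given cells sum to 401, so (2,2) = 157.
Anti-diagonal needs 558; the known cells sum to 387, so (1,4) = 171.
From row 1, 558 − (87 + 136 + 171) gives (1,3) = 164.
The remaining cell in row 2 is (2,4) = 558 − 464 = 94.
Column 2 needs 558; the known cells sum to 443, so (4,2) = 115.
Using column 3: 164 + 129 + 122 + ? → (4,3) = 558 − 415 = 143.

87 136 164 171 / 178 157 129 94 / 185 150 122 101 / 108 115 143 192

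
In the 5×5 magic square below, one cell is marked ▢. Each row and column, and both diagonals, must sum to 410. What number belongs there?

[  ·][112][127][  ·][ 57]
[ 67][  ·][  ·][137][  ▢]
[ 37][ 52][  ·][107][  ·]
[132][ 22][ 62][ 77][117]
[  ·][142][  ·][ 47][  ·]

Using column 2: 112 + 52 + 22 + 142 + ? → (2,2) = 410 − 328 = 82.
The remaining cell in column 4 is (1,4) = 410 − 368 = 42.
Row 1 must total 410; the given cells sum to 338, so (1,1) = 72.
From column 1, 410 − (72 + 67 + 37 + 132) gives (5,1) = 102.
From anti-diagonal, 410 − (57 + 137 + 22 + 102) gives (3,3) = 92.
The remaining cell in row 3 is (3,5) = 410 − 288 = 122.
The remaining cell in main diagonal is (5,5) = 410 − 323 = 87.
Row 5 must total 410; the given cells sum to 378, so (5,3) = 32.
The remaining cell in column 3 is (2,3) = 410 − 313 = 97.
Column 5: 57 + 122 + 117 + 87 + ? = 410, so (2,5) = 27.

27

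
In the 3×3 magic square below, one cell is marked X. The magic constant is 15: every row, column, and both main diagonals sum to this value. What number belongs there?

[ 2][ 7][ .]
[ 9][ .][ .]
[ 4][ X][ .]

3

Row 1 must total 15; the given cells sum to 9, so (1,3) = 6.
The remaining cell in anti-diagonal is (2,2) = 15 − 10 = 5.
Row 2 must total 15; the given cells sum to 14, so (2,3) = 1.
From column 2, 15 − (7 + 5) gives (3,2) = 3.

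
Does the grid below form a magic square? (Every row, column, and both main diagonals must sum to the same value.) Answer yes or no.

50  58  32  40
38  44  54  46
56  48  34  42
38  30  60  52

No — column 1 sums to 182 but anti-diagonal sums to 180.

Row 1: 50 + 58 + 32 + 40 = 180.
Row 2: 38 + 44 + 54 + 46 = 182.
Row 3: 56 + 48 + 34 + 42 = 180.
Row 4: 38 + 30 + 60 + 52 = 180.
Column 1: 50 + 38 + 56 + 38 = 182.
Column 2: 58 + 44 + 48 + 30 = 180.
Column 3: 32 + 54 + 34 + 60 = 180.
Column 4: 40 + 46 + 42 + 52 = 180.
Main diagonal: 50 + 44 + 34 + 52 = 180.
Anti-diagonal: 40 + 54 + 48 + 38 = 180.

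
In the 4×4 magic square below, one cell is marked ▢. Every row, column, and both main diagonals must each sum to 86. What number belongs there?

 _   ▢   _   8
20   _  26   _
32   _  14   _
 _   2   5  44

38

Row 4: 2 + 5 + 44 + ? = 86, so (4,1) = 35.
Column 1 needs 86; the known cells sum to 87, so (1,1) = -1.
Column 3: 26 + 14 + 5 + ? = 86, so (1,3) = 41.
The remaining cell in main diagonal is (2,2) = 86 − 57 = 29.
Anti-diagonal needs 86; the known cells sum to 69, so (3,2) = 17.
Using row 1: -1 + 41 + 8 + ? → (1,2) = 86 − 48 = 38.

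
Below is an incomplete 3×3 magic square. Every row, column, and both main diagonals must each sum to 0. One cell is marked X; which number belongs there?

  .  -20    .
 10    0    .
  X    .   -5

-15

From row 2, 0 − (10 + 0) gives (2,3) = -10.
Column 2 must total 0; the given cells sum to -20, so (3,2) = 20.
The remaining cell in column 3 is (1,3) = 0 − (-15) = 15.
Using main diagonal: 0 + (-5) + ? → (1,1) = 0 − (-5) = 5.
Anti-diagonal needs 0; the known cells sum to 15, so (3,1) = -15.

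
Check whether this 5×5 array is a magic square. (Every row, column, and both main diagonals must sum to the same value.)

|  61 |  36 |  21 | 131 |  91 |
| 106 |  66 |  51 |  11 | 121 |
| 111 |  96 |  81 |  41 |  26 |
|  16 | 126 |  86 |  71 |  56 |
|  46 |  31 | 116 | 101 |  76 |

No — row 4 sums to 355 but row 5 sums to 370.

Row 1: 61 + 36 + 21 + 131 + 91 = 340.
Row 2: 106 + 66 + 51 + 11 + 121 = 355.
Row 3: 111 + 96 + 81 + 41 + 26 = 355.
Row 4: 16 + 126 + 86 + 71 + 56 = 355.
Row 5: 46 + 31 + 116 + 101 + 76 = 370.
Column 1: 61 + 106 + 111 + 16 + 46 = 340.
Column 2: 36 + 66 + 96 + 126 + 31 = 355.
Column 3: 21 + 51 + 81 + 86 + 116 = 355.
Column 4: 131 + 11 + 41 + 71 + 101 = 355.
Column 5: 91 + 121 + 26 + 56 + 76 = 370.
Main diagonal: 61 + 66 + 81 + 71 + 76 = 355.
Anti-diagonal: 91 + 11 + 81 + 126 + 46 = 355.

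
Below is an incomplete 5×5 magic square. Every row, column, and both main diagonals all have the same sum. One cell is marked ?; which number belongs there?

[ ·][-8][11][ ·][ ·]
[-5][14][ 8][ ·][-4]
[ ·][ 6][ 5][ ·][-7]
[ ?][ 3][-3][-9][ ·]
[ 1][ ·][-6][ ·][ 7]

Column 3 is complete and sums to 15; that is the magic constant.
The remaining cell in row 2 is (2,4) = 15 − 13 = 2.
Column 2 must total 15; the given cells sum to 15, so (5,2) = 0.
Main diagonal: 14 + 5 + (-9) + 7 + ? = 15, so (1,1) = -2.
Anti-diagonal must total 15; the given cells sum to 11, so (1,5) = 4.
Row 1 needs 15; the known cells sum to 5, so (1,4) = 10.
Row 5 must total 15; the given cells sum to 2, so (5,4) = 13.
Using column 4: 10 + 2 + (-9) + 13 + ? → (3,4) = 15 − 16 = -1.
Column 5 must total 15; the given cells sum to 0, so (4,5) = 15.
Row 3 must total 15; the given cells sum to 3, so (3,1) = 12.
Row 4 must total 15; the given cells sum to 6, so (4,1) = 9.

9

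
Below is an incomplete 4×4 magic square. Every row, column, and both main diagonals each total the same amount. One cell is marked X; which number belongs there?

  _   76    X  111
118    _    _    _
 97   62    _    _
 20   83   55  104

Row 4 is complete and sums to 262; that is the magic constant.
Column 1 must total 262; the given cells sum to 235, so (1,1) = 27.
The remaining cell in column 2 is (2,2) = 262 − 221 = 41.
Main diagonal: 27 + 41 + 104 + ? = 262, so (3,3) = 90.
Anti-diagonal must total 262; the given cells sum to 193, so (2,3) = 69.
From row 1, 262 − (27 + 76 + 111) gives (1,3) = 48.

48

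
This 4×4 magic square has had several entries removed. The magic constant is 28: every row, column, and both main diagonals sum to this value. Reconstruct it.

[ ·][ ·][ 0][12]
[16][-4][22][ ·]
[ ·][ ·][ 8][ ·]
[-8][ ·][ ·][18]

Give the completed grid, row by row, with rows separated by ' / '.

6 10 0 12 / 16 -4 22 -6 / 14 2 8 4 / -8 20 -2 18

Row 2 needs 28; the known cells sum to 34, so (2,4) = -6.
Using column 3: 0 + 22 + 8 + ? → (4,3) = 28 − 30 = -2.
Using column 4: 12 + (-6) + 18 + ? → (3,4) = 28 − 24 = 4.
Main diagonal needs 28; the known cells sum to 22, so (1,1) = 6.
Using anti-diagonal: 12 + 22 + (-8) + ? → (3,2) = 28 − 26 = 2.
The remaining cell in row 1 is (1,2) = 28 − 18 = 10.
The remaining cell in row 3 is (3,1) = 28 − 14 = 14.
Row 4: -8 + (-2) + 18 + ? = 28, so (4,2) = 20.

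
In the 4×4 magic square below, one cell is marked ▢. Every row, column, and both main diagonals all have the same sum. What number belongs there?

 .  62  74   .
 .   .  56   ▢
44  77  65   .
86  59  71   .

Column 3 is complete and sums to 266; that is the magic constant.
Row 3 needs 266; the known cells sum to 186, so (3,4) = 80.
Row 4: 86 + 59 + 71 + ? = 266, so (4,4) = 50.
Column 2 needs 266; the known cells sum to 198, so (2,2) = 68.
From main diagonal, 266 − (68 + 65 + 50) gives (1,1) = 83.
Anti-diagonal: 56 + 77 + 86 + ? = 266, so (1,4) = 47.
Column 1 must total 266; the given cells sum to 213, so (2,1) = 53.
Using column 4: 47 + 80 + 50 + ? → (2,4) = 266 − 177 = 89.

89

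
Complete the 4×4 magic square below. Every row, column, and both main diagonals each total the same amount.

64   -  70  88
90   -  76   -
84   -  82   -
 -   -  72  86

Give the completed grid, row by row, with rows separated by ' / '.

64 78 70 88 / 90 68 76 66 / 84 74 82 60 / 62 80 72 86

Column 3 is already complete: 70 + 76 + 82 + 72 = 300, so that is the magic constant.
Using row 1: 64 + 70 + 88 + ? → (1,2) = 300 − 222 = 78.
From column 1, 300 − (64 + 90 + 84) gives (4,1) = 62.
Main diagonal needs 300; the known cells sum to 232, so (2,2) = 68.
The remaining cell in anti-diagonal is (3,2) = 300 − 226 = 74.
Row 2 needs 300; the known cells sum to 234, so (2,4) = 66.
From row 3, 300 − (84 + 74 + 82) gives (3,4) = 60.
Row 4 must total 300; the given cells sum to 220, so (4,2) = 80.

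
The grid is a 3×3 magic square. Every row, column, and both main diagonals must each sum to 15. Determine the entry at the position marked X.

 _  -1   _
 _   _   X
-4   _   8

Row 3 must total 15; the given cells sum to 4, so (3,2) = 11.
Column 2 needs 15; the known cells sum to 10, so (2,2) = 5.
The remaining cell in main diagonal is (1,1) = 15 − 13 = 2.
The remaining cell in anti-diagonal is (1,3) = 15 − 1 = 14.
Column 1 needs 15; the known cells sum to -2, so (2,1) = 17.
Column 3 needs 15; the known cells sum to 22, so (2,3) = -7.

-7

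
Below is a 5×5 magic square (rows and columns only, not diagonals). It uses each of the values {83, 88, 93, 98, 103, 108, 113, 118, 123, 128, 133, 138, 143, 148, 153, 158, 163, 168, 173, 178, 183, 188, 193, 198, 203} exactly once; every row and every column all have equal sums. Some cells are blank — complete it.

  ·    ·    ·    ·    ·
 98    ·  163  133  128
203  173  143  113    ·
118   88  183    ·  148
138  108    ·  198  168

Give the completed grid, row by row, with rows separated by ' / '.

The 25 entries sum to 3575, so each line sums to 3575/5 = 715.
The remaining cell in row 2 is (2,2) = 715 − 522 = 193.
From row 3, 715 − (203 + 173 + 143 + 113) gives (3,5) = 83.
The remaining cell in row 4 is (4,4) = 715 − 537 = 178.
Using row 5: 138 + 108 + 198 + 168 + ? → (5,3) = 715 − 612 = 103.
The remaining cell in column 1 is (1,1) = 715 − 557 = 158.
Column 2 must total 715; the given cells sum to 562, so (1,2) = 153.
Column 3 must total 715; the given cells sum to 592, so (1,3) = 123.
Column 4 must total 715; the given cells sum to 622, so (1,4) = 93.
Using column 5: 128 + 83 + 148 + 168 + ? → (1,5) = 715 − 527 = 188.

158 153 123 93 188 / 98 193 163 133 128 / 203 173 143 113 83 / 118 88 183 178 148 / 138 108 103 198 168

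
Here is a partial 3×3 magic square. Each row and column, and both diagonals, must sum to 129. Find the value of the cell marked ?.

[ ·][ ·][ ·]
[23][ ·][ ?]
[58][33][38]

Column 1 must total 129; the given cells sum to 81, so (1,1) = 48.
Using main diagonal: 48 + 38 + ? → (2,2) = 129 − 86 = 43.
Anti-diagonal must total 129; the given cells sum to 101, so (1,3) = 28.
The remaining cell in row 1 is (1,2) = 129 − 76 = 53.
The remaining cell in row 2 is (2,3) = 129 − 66 = 63.

63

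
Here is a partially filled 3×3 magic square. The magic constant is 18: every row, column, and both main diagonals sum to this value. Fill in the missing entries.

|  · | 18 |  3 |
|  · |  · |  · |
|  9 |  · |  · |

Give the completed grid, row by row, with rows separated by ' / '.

-3 18 3 / 12 6 0 / 9 -6 15

Row 1: 18 + 3 + ? = 18, so (1,1) = -3.
Using column 1: -3 + 9 + ? → (2,1) = 18 − 6 = 12.
Anti-diagonal: 3 + 9 + ? = 18, so (2,2) = 6.
Using row 2: 12 + 6 + ? → (2,3) = 18 − 18 = 0.
From column 2, 18 − (18 + 6) gives (3,2) = -6.
The remaining cell in column 3 is (3,3) = 18 − 3 = 15.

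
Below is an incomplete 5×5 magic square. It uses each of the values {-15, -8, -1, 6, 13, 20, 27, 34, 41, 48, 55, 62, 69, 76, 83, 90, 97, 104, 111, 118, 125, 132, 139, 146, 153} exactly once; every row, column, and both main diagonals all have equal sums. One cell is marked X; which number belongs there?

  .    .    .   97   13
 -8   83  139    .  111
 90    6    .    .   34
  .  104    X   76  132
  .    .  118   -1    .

-15

The 25 entries sum to 1725, so each line sums to 1725/5 = 345.
Row 2: -8 + 83 + 139 + 111 + ? = 345, so (2,4) = 20.
From column 4, 345 − (97 + 20 + 76 + (-1)) gives (3,4) = 153.
From column 5, 345 − (13 + 111 + 34 + 132) gives (5,5) = 55.
Row 3 needs 345; the known cells sum to 283, so (3,3) = 62.
Using main diagonal: 83 + 62 + 76 + 55 + ? → (1,1) = 345 − 276 = 69.
Anti-diagonal: 13 + 20 + 62 + 104 + ? = 345, so (5,1) = 146.
From row 5, 345 − (146 + 118 + (-1) + 55) gives (5,2) = 27.
Column 1 needs 345; the known cells sum to 297, so (4,1) = 48.
Column 2 needs 345; the known cells sum to 220, so (1,2) = 125.
Row 1 needs 345; the known cells sum to 304, so (1,3) = 41.
Row 4 needs 345; the known cells sum to 360, so (4,3) = -15.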